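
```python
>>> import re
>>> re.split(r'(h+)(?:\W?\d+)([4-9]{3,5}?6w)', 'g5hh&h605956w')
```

['g5hh&', 'h', '5956w', '']

This matches one or more of a literal 'h' (captured); then optionally a non-word character, then one or more of a digit (non-capturing group); then 3 to 5 of a character in [4-9] (lazy), then the literal '6w' (captured).
Matches to split on: at [5:13] → 'h605956w'.
With a capturing group present, the delimiter's captured portion is kept in the result list.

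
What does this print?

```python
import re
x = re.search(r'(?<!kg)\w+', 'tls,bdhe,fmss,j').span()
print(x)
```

`(?!…)`/`(?<!…)` only lets a position through if the neighbouring text does NOT match; no characters are consumed.
Unlike `match`, `search` isn't anchored — it looks for the pattern anywhere in the string.
The match spans [0:3] → 'tls'.

(0, 3)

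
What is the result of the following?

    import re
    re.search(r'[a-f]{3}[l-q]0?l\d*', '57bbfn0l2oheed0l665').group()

'bbfn0l2'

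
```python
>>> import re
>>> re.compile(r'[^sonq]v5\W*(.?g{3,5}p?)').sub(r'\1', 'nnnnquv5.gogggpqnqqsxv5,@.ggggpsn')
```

Each match is replaced using the text its own group 1 captured.

'nnnnquv5.gogggpqnqqsggggpsn'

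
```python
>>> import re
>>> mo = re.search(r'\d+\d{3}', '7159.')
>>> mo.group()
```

Pattern: one or more of a digit; then exactly 3 of a digit.
The match spans [0:4] → '7159'.

'7159'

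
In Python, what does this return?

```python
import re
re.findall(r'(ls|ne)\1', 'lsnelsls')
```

After group 1 captures some text, `\1` only succeeds where that same text appears again.
One capturing group, so `findall` returns just the captured substring from the one match — 1 in all.

['ls']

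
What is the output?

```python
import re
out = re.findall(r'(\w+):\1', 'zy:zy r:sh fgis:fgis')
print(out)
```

A backreference is literal: `\1` must see the identical characters the first group matched.
Scanning left to right: at [0:5] match 'zy:zy', group 1 = 'zy'; at [11:20] match 'fgis:fgis', group 1 = 'fgis'.
One capturing group, so `findall` returns just the captured substring from each match — 2 in all.

['zy', 'fgis']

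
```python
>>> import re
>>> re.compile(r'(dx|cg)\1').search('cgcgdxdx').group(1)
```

'cg'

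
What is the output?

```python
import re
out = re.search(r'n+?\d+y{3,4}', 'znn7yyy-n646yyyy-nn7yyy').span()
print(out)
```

(1, 7)

The pattern matches one or more of a literal 'n' (lazy), then one or more of a digit; then 3 to 4 of a literal 'y'.
`re.search` scans for the first position where the pattern succeeds.
The match spans [1:7] → 'nn7yyy'.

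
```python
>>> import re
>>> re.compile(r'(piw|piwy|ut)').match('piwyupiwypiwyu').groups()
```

('piw',)

The match spans [0:3] → 'piw'.
Captured: group 1 = 'piw'.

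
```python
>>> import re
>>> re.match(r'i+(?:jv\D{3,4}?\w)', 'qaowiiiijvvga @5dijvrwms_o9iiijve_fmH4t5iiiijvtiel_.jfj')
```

This matches one or more of a literal 'i'; then the literal 'jv', then 3 to 4 of a non-digit (lazy), then a word character (non-capturing group).
`re.match` won't scan ahead — the pattern has to work from the very first character.
Here position 0 doesn't satisfy it, so the call returns None.

None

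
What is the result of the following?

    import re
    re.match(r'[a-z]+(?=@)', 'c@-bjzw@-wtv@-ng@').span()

(0, 1)

The lookaround is zero-width — it requires the adjacent text to match without consuming it, so the asserted text isn't part of the match.
`re.match` won't scan ahead — the pattern has to work from the very first character.
The match spans [0:1] → 'c'.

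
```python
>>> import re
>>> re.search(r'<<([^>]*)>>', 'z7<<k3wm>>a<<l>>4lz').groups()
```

The match spans [2:10] → '<<k3wm>>'.
Captured: group 1 = 'k3wm'.

('k3wm',)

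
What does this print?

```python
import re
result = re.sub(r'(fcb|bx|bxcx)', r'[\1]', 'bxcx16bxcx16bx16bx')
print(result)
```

[bx]cx16[bx]cx16[bx]16[bx]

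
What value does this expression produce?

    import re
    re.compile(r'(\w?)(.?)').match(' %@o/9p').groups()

The match spans [0:1] → ' '.
Captured: group 1 = '', group 2 = ' '.

('', ' ')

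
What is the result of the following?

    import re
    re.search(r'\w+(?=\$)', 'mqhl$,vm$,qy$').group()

'mqhl'

The `(?=…)`/`(?<=…)` assertion just peeks at neighbouring text; it doesn't advance the match position.
`search` walks the string left to right and returns the first match it finds.
The match spans [0:4] → 'mqhl'.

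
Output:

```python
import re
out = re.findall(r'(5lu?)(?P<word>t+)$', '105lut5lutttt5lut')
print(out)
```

[('5lu', 't')]

This matches the literal '5l', then optionally a literal 'u' (captured); then one or more of a literal 't' (captured as 'word'); then anchored at the end.
Matches: at [13:17] match '5lut', groups = ('5lu', 't').
With 2 capturing groups, `findall` returns a 2-tuple per match.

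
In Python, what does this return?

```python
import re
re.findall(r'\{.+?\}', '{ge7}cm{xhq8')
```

Walking the string: at [0:5] → '{ge7}'.
`findall` yields the raw match text (1 of them) because the pattern has no groups.

['{ge7}']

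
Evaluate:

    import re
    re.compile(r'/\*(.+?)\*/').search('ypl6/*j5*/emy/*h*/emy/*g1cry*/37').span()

`search` walks the string left to right and returns the first match it finds.
The match spans [4:10] → '/*j5*/'.
Captured: group 1 = 'j5'.

(4, 10)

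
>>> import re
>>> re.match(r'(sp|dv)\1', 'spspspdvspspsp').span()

(0, 4)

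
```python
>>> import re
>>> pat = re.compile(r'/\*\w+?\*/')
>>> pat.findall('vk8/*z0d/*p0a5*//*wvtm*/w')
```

Since nothing is captured, `findall` lists the 2 matched substrings directly.

['/*p0a5*/', '/*wvtm*/']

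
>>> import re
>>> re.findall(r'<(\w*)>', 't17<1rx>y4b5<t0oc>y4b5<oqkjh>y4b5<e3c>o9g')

['1rx', 't0oc', 'oqkjh', 'e3c']

Scanning left to right: at [3:8] match '<1rx>', group 1 = '1rx'; at [12:18] match '<t0oc>', group 1 = 't0oc'; at [22:29] match '<oqkjh>', group 1 = 'oqkjh'; at [33:38] match '<e3c>', group 1 = 'e3c'.
Because there's exactly one group, `findall` drops the full match and keeps group 1 from each hit.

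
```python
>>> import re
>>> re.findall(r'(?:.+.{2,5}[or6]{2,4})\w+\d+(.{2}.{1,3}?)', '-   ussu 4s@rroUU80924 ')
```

This matches one or more of any character, then 2 to 5 of any character, then 2 to 4 of one of [or6] (non-capturing group); then one or more of a word character; then one or more of a digit; then exactly 2 of any character, then 1 to 3 of any character (lazy) (captured).
Walking the string: at [0:23] match '-   ussu 4s@rroUU80924 ', group 1 = '24 '.
`findall` collects group 1 from the one match (1 total).

['24 ']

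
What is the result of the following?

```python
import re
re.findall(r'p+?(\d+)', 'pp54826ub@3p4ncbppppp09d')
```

['54826', '4', '09']

With a single group, `findall` returns only what that group captured — 3 items.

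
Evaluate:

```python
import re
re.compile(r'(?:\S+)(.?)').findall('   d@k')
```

The pattern matches one or more of a non-whitespace character (non-capturing group); then optionally any character (captured).
Walking the string: at [3:6] match 'd@k', group 1 = ''.
`findall` collects group 1 from the one match (1 total).

['']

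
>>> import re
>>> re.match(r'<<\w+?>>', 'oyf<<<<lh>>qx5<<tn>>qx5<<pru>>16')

None

`match` is anchored at position 0; if the pattern doesn't fit there, it returns None.
Here the string doesn't start with a match, so the call returns None.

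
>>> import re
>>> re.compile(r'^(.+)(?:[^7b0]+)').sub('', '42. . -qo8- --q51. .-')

Each match is replaced by ''.

''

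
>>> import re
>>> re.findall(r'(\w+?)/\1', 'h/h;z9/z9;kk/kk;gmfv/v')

`\1` is not a pattern — it's the concrete string captured by group 1, re-applied verbatim.
One capturing group, so `findall` returns just the captured substring from each match — 4 in all.

['h', 'z9', 'kk', 'v']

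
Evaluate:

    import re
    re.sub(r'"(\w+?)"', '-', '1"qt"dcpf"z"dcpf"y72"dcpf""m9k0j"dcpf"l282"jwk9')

'1-dcpf-dcpf-dcpf"-dcpf-jwk9'

Matches: at [1:5] → '"qt"'; at [9:12] → '"z"'; at [16:21] → '"y72"'; at [26:33] → '"m9k0j"'; at [37:43] → '"l282"'.
Each match is replaced by '-'.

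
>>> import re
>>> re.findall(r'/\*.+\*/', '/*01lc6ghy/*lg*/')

['/*01lc6ghy/*lg*/']

Walking the string: at [0:16] → '/*01lc6ghy/*lg*/'.
`findall` yields the raw match text (1 of them) because the pattern has no groups.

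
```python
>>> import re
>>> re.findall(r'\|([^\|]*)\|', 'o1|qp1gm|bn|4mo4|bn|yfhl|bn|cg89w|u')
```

['qp1gm', '4mo4', 'yfhl', 'cg89w']

Walking the string: at [2:9] match '|qp1gm|', group 1 = 'qp1gm'; at [11:17] match '|4mo4|', group 1 = '4mo4'; at [19:25] match '|yfhl|', group 1 = 'yfhl'; at [27:34] match '|cg89w|', group 1 = 'cg89w'.
One capturing group, so `findall` returns just the captured substring from each match — 4 in all.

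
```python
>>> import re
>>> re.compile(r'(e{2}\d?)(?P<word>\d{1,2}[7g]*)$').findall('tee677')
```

[('ee6', '77')]

This matches exactly 2 of a literal 'e', then optionally a digit (captured); then 1 to 2 of a digit, then zero or more of one of [7g] (captured as 'word'); then anchored at the end.
Matches: at [1:6] match 'ee677', groups = ('ee6', '77').
Multiple groups make `findall` return tuples — one 2-tuple for the one match.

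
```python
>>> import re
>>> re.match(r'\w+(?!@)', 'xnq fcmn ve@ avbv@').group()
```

'xnq'

`re.match` won't scan ahead — the pattern has to work from the very first character.
The match spans [0:3] → 'xnq'.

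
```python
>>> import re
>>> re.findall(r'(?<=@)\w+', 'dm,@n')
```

The `(?=…)`/`(?<=…)` assertion just peeks at neighbouring text; it doesn't advance the match position.
Matches: at [4:5] → 'n'.
`findall` yields the raw match text (1 of them) because the pattern has no groups.

['n']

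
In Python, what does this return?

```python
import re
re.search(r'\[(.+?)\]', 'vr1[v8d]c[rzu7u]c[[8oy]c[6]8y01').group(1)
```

'v8d'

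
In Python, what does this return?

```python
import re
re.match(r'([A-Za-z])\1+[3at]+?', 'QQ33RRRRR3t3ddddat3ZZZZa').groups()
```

('Q',)

A backreference is literal: `\1` must see the identical characters the first group matched.
`match` is anchored at position 0; if the pattern doesn't fit there, it returns None.
The match spans [0:3] → 'QQ3'.
Captured: group 1 = 'Q'.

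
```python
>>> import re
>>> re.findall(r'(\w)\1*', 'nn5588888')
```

`\1` is not a pattern — it's the concrete string captured by group 1, re-applied verbatim.
Scanning left to right: at [0:2] match 'nn', group 1 = 'n'; at [2:4] match '55', group 1 = '5'; at [4:9] match '88888', group 1 = '8'.
One capturing group, so `findall` returns just the captured substring from each match — 3 in all.

['n', '5', '8']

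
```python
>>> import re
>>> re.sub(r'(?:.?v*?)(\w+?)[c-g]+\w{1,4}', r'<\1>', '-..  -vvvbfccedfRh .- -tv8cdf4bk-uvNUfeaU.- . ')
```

'-..  <vvvb> .- <tv8><uvNU>.- . '

A non-greedy quantifier consumes as few characters as it can — just enough that the remainder of the pattern still matches from where it stops; whatever follows it matches normally.
Each match is replaced using the text its own group 1 captured.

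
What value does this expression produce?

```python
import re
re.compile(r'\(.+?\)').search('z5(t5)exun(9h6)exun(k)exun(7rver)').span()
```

Lazy quantifiers expand one character at a time until the remainder of the pattern can match.
The match spans [2:6] → '(t5)'.

(2, 6)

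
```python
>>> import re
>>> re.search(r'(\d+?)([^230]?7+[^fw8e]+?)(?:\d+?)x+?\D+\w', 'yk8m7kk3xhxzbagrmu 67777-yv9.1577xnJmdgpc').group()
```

'8m7kk3xhxzbagrmu 6'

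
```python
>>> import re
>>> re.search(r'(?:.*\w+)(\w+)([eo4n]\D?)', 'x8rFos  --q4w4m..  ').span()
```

(0, 15)

This matches zero or more of any character, then one or more of a word character (non-capturing group); then one or more of a word character (captured); then one of [eo4n], then optionally a non-digit (captured).
The match spans [0:15] → 'x8rFos  --q4w4m'.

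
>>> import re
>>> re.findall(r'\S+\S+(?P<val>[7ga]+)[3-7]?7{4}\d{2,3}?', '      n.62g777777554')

['7']

The pattern matches one or more of a non-whitespace character; then one or more of a non-whitespace character; then one or more of one of [7ga] (captured as 'val'); then optionally a character in [3-7], then exactly 4 of a literal '7', then 2 to 3 of a digit (lazy).
Matches: at [6:19] match 'n.62g77777755', group 1 = '7'.
With a single group, `findall` returns only what that group captured — 1 item.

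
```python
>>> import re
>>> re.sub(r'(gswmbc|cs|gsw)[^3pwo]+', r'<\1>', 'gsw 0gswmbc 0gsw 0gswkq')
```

'<gsw>wmbc 0<gsw>wkq'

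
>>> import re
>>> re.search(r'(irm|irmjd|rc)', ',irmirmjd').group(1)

'irm'

`re.search` scans for the first position where the pattern succeeds.
The match spans [1:4] → 'irm'.
Captured: group 1 = 'irm'.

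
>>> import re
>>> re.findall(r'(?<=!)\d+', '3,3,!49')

['49']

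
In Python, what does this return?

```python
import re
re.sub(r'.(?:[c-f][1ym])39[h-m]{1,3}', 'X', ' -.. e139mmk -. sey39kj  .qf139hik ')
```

Each match is replaced by 'X'.

' -..X -. X  .X '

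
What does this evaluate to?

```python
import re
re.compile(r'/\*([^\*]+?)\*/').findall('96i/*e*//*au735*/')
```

['e', 'au735']

Walking the string: at [3:8] match '/*e*/', group 1 = 'e'; at [8:17] match '/*au735*/', group 1 = 'au735'.
`findall` collects group 1 from each match (2 total).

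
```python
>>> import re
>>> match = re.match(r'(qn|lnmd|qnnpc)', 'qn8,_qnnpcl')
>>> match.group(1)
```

'qn'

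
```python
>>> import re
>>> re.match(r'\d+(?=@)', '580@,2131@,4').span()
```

(0, 3)

`re.match` won't scan ahead — the pattern has to work from the very first character.
The match spans [0:3] → '580'.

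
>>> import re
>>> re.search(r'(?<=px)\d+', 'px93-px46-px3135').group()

'93'

The `(?=…)`/`(?<=…)` assertion just peeks at neighbouring text; it doesn't advance the match position.
`re.search` tries every starting position until one works.
The match spans [2:4] → '93'.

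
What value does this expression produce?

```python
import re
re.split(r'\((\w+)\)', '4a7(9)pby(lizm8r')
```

Matches to split on: at [3:6] → '(9)'.
The group in the pattern means `split` returns the separators' captures alongside the pieces.

['4a7', '9', 'pby(lizm8r']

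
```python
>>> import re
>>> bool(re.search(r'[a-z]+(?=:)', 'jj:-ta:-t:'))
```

True

Because the assertion is zero-width, the text it checks is not consumed and won't appear in the result.
`re.search` tries every starting position until one works.
The match spans [0:2] → 'jj'.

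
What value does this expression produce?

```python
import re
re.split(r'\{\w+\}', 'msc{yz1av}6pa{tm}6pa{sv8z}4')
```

['msc', '6pa', '6pa', '4']

Matches to split on: at [3:10] → '{yz1av}'; at [13:17] → '{tm}'; at [20:26] → '{sv8z}'.
`split` removes every match and returns the 4 fragments in between.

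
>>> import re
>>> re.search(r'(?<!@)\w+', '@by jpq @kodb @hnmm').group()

'y'

A negative assertion filters positions out without eating any characters.
Unlike `match`, `search` isn't anchored — it looks for the pattern anywhere in the string.
The match spans [2:3] → 'y'.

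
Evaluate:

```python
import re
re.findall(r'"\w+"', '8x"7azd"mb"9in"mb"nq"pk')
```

['"7azd"', '"9in"', '"nq"']

Matches: at [2:8] → '"7azd"'; at [10:15] → '"9in"'; at [17:21] → '"nq"'.
`findall` yields the raw match text (3 of them) because the pattern has no groups.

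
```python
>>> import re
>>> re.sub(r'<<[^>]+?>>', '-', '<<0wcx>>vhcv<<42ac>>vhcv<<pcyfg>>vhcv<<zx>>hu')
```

Matches: at [0:8] → '<<0wcx>>'; at [12:20] → '<<42ac>>'; at [24:33] → '<<pcyfg>>'; at [37:43] → '<<zx>>'.
`sub` substitutes '-' at each match site.

'-vhcv-vhcv-vhcv-hu'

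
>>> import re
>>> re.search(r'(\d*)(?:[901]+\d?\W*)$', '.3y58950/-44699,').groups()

The pattern matches zero or more of a digit (captured); then one or more of one of [901], then optionally a digit, then zero or more of a non-word character (non-capturing group); then anchored at the end.
`re.search` scans for the first position where the pattern succeeds.
The match spans [10:16] → '44699,'.
Captured: group 1 = '4469'.

('4469',)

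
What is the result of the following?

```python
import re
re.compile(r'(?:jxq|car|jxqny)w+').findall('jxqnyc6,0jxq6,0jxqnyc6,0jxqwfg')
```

['jxqw']

Matches: at [24:28] → 'jxqw'.
No capturing groups, so `findall` returns the 1 full match string.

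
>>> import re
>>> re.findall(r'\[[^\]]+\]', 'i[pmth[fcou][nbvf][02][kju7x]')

Walking the string: at [1:12] → '[pmth[fcou]'; at [12:18] → '[nbvf]'; at [18:22] → '[02]'; at [22:29] → '[kju7x]'.
With no groups in the pattern, `findall` gives back each whole match — 4 here.

['[pmth[fcou]', '[nbvf]', '[02]', '[kju7x]']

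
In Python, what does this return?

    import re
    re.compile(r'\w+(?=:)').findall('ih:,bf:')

['ih', 'bf']

Because the assertion is zero-width, the text it checks is not consumed and won't appear in the result.
Walking the string: at [0:2] → 'ih'; at [4:6] → 'bf'.
Since nothing is captured, `findall` lists the 2 matched substrings directly.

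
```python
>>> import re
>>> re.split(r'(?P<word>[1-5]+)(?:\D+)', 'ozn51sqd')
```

Pattern: one or more of a character in [1-5] (captured as 'word'); then one or more of a non-digit (non-capturing group).
Matches to split on: at [3:8] → '51sqd'.
The group in the pattern means `split` returns the separators' captures alongside the pieces.

['ozn', '51', '']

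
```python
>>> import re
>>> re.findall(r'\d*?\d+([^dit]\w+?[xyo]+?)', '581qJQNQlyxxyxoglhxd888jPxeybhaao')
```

['qJQNQly', 'jPx']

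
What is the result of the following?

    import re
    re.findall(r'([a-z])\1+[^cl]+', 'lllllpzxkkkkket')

`\1` has to match the exact text group 1 already captured.
Because there's exactly one group, `findall` drops the full match and keeps group 1 from the one hit.

['l']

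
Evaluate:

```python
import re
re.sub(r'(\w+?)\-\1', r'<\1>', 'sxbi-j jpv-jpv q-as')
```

'sxbi-j <jpv> q-as'

The backreference `\1` re-matches whatever the first group consumed, character for character.
The replacement refers to a captured group, so each match is rewritten using its own captured text.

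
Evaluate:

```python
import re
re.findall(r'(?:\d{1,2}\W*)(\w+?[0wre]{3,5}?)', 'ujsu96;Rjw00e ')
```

Pattern: 1 to 2 of a digit, then zero or more of a non-word character (non-capturing group); then one or more of a word character (lazy), then 3 to 5 of one of [0wre] (lazy) (captured).
Because the quantifier is non-greedy, it stops expanding at the earliest point where the rest of the pattern can succeed.
Walking the string: at [4:12] match '96;Rjw00', group 1 = 'Rjw00'.
With a single group, `findall` returns only what that group captured — 1 item.

['Rjw00']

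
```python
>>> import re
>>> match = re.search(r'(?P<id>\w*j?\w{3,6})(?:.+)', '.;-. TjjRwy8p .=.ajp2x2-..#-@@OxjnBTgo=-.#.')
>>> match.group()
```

'TjjRwy8p .=.ajp2x2-..#-@@OxjnBTgo=-.#.'

The pattern matches zero or more of a word character, then optionally the literal 'j', then 3 to 6 of a word character (captured as 'id'); then one or more of any character (non-capturing group).
The match spans [5:43] → 'TjjRwy8p .=.ajp2x2-..#-@@OxjnBTgo=-.#.'.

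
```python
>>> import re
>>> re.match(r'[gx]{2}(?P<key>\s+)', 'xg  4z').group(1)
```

'  '

The match spans [0:4] → 'xg  '.
Captured: group 1 = '  '.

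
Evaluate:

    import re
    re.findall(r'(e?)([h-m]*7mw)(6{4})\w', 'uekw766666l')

With 3 capturing groups, `findall` returns a 3-tuple per match.
Nothing in the string satisfies the pattern, so the list is empty.

[]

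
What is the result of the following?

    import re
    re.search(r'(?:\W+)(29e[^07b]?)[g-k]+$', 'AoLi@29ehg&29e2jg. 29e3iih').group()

'. 29e3iih'

The pattern matches one or more of a non-word character (non-capturing group); then the literal '29e', then optionally any character except [07b] (captured); then one or more of a character in [g-k]; then anchored at the end.
`re.search` tries every starting position until one works.
The match spans [17:26] → '. 29e3iih'.
Captured: group 1 = '29e3'.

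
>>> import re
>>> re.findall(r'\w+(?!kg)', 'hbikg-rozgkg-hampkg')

`(?!…)`/`(?<!…)` only lets a position through if the neighbouring text does NOT match; no characters are consumed.
With no groups in the pattern, `findall` gives back each whole match — 3 here.

['hbikg', 'rozgkg', 'hampkg']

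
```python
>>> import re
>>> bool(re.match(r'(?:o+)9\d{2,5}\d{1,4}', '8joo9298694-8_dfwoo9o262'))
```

With `match`, the pattern is implicitly anchored at the beginning.
Here position 0 doesn't satisfy it, so the call returns None, and `bool(None)` is False.

False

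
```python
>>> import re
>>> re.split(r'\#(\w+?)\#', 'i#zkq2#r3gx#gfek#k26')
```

['i', 'zkq2', 'r3gx', 'gfek', 'k26']

The group in the pattern means `split` returns the separators' captures alongside the pieces.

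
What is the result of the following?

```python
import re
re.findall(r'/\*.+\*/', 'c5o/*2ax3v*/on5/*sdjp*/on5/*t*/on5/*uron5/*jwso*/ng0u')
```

['/*2ax3v*/on5/*sdjp*/on5/*t*/on5/*uron5/*jwso*/']

`findall` yields the raw match text (1 of them) because the pattern has no groups.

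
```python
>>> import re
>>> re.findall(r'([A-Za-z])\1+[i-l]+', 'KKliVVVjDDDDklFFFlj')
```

The backreference `\1` re-matches whatever the first group consumed, character for character.
Walking the string: at [0:4] match 'KKli', group 1 = 'K'; at [4:8] match 'VVVj', group 1 = 'V'; at [8:14] match 'DDDDkl', group 1 = 'D'; at [14:19] match 'FFFlj', group 1 = 'F'.
One capturing group, so `findall` returns just the captured substring from each match — 4 in all.

['K', 'V', 'D', 'F']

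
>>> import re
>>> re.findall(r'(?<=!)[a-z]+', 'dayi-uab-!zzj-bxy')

The lookaround is zero-width — it requires the adjacent text to match without consuming it, so the asserted text isn't part of the match.
`findall` yields the raw match text (1 of them) because the pattern has no groups.

['zzj']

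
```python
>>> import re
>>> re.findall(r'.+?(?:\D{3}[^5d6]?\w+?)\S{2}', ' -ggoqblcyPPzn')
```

[' -ggoqbl']

This matches one or more of any character (lazy); then exactly 3 of a non-digit, then optionally any character except [5d6], then one or more of a word character (lazy) (non-capturing group); then exactly 2 of a non-whitespace character.
Because the quantifier is non-greedy, it stops expanding at the earliest point where the rest of the pattern can succeed.
Matches: at [0:8] → ' -ggoqbl'.
With no groups in the pattern, `findall` gives back each whole match — 1 here.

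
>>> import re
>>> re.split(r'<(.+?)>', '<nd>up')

['', 'nd', 'up']

Matches to split on: at [0:4] → '<nd>'.
Because the pattern has a capturing group, `split` also inserts each captured text between the pieces.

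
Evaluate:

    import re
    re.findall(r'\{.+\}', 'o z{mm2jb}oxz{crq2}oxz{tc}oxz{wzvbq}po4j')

Matches: at [3:36] → '{mm2jb}oxz{crq2}oxz{tc}oxz{wzvbq}'.
With no groups in the pattern, `findall` gives back each whole match — 1 here.

['{mm2jb}oxz{crq2}oxz{tc}oxz{wzvbq}']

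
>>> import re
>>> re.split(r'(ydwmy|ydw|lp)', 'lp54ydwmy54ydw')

['', 'lp', '54', 'ydwmy', '54', 'ydw', '']

Branches in `(...|...)` are attempted left-to-right; the first branch that allows the whole pattern to succeed is taken.
Because the pattern has a capturing group, `split` also inserts each captured text between the pieces.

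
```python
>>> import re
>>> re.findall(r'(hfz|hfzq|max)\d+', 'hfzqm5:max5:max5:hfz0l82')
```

Because there's exactly one group, `findall` drops the full match and keeps group 1 from each hit.

['max', 'max', 'hfz']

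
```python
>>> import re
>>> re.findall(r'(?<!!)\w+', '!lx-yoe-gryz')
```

`(?!…)`/`(?<!…)` only lets a position through if the neighbouring text does NOT match; no characters are consumed.
Since nothing is captured, `findall` lists the 3 matched substrings directly.

['x', 'yoe', 'gryz']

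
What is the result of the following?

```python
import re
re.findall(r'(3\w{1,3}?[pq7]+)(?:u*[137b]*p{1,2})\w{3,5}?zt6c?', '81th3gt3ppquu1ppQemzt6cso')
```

The pattern matches a literal '3', then 1 to 3 of a word character (lazy), then one or more of one of [pq7] (captured); then zero or more of the literal 'u', then zero or more of one of [137b], then 1 to 2 of the literal 'p' (non-capturing group); then 3 to 5 of a word character (lazy), then the literal 'zt6', then optionally the literal 'c'.
Walking the string: at [4:23] match '3gt3ppquu1ppQemzt6c', group 1 = '3gt3ppq'.
One capturing group, so `findall` returns just the captured substring from the one match — 1 in all.

['3gt3ppq']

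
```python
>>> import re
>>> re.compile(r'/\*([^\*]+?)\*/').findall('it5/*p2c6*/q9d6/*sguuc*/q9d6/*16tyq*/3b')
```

Because there's exactly one group, `findall` drops the full match and keeps group 1 from each hit.

['p2c6', 'sguuc', '16tyq']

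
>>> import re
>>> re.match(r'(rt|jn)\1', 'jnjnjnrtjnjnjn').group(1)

The match spans [0:4] → 'jnjn'.
Captured: group 1 = 'jn'.

'jn'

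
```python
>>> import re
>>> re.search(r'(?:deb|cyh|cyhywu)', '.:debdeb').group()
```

`re.search` scans for the first position where the pattern succeeds.
The match spans [2:5] → 'deb'.

'deb'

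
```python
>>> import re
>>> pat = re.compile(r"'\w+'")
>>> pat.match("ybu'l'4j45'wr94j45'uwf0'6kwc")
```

With `match`, the pattern is implicitly anchored at the beginning.
Here the pattern fails at index 0, so the call returns None.

None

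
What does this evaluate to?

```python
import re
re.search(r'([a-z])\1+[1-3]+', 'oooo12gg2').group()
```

'oooo12'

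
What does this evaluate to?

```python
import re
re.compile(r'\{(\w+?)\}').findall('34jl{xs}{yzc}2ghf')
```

['xs', 'yzc']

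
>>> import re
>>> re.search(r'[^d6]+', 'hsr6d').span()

(0, 3)

This matches one or more of any character except [d6].
The match spans [0:3] → 'hsr'.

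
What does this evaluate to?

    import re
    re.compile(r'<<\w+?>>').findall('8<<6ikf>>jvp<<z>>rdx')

Matches: at [1:9] → '<<6ikf>>'; at [12:17] → '<<z>>'.
`findall` yields the raw match text (2 of them) because the pattern has no groups.

['<<6ikf>>', '<<z>>']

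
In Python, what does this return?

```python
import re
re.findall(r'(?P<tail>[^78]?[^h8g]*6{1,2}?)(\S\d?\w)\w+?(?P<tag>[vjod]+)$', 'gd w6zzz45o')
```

Multiple groups make `findall` return tuples — one 3-tuple for the one match.

[('gd w6', 'zz', 'o')]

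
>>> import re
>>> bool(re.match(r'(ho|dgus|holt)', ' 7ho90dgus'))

False

`re.match` won't scan ahead — the pattern has to work from the very first character.
Here the pattern fails at index 0, so the call returns None, and `bool(None)` is False.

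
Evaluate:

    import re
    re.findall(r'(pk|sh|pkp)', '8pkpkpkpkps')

`|` is ordered: at each position the engine commits to the first alternative that works.
Scanning left to right: at [1:3] match 'pk', group 1 = 'pk'; at [3:5] match 'pk', group 1 = 'pk'; at [5:7] match 'pk', group 1 = 'pk'; at [7:9] match 'pk', group 1 = 'pk'.
One capturing group, so `findall` returns just the captured substring from each match — 4 in all.

['pk', 'pk', 'pk', 'pk']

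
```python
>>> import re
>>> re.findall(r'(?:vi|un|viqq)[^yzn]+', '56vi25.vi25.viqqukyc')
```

`findall` yields the raw match text (1 of them) because the pattern has no groups.

['vi25.vi25.viqquk']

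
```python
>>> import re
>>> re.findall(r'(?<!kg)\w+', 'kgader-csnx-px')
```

['kgader', 'csnx', 'px']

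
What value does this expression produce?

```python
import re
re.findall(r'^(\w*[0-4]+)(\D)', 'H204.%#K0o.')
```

This matches anchored at the start of the string; then zero or more of a word character, then one or more of a character in [0-4] (captured); then a non-digit (captured).
Walking the string: at [0:5] match 'H204.', groups = ('H204', '.').
`findall` packs the 2 group values into a tuple for every match.

[('H204', '.')]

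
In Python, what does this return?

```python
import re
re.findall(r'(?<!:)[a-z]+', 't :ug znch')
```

['t', 'g', 'znch']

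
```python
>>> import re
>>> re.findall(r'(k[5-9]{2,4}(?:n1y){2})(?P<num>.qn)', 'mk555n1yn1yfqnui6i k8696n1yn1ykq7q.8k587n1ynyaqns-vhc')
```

[('k555n1yn1y', 'fqn')]

Multiple groups make `findall` return tuples — one 2-tuple for the one match.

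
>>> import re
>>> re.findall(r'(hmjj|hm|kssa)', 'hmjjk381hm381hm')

Branches in `(...|...)` are attempted left-to-right; the first branch that allows the whole pattern to succeed is taken.
`findall` collects group 1 from each match (3 total).

['hmjj', 'hm', 'hm']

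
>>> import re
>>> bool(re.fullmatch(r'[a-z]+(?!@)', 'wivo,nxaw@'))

The negative lookaround is zero-width — it rules out positions where the adjacent text would match, without consuming anything.
`fullmatch` succeeds only if the pattern covers the string from start to end.
Here the pattern can't cover the whole string, so the call returns None, and `bool(None)` is False.

False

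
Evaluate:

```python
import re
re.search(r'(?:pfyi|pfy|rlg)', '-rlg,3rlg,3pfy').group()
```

'rlg'

The match spans [1:4] → 'rlg'.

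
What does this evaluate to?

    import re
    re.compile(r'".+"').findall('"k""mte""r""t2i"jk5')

['"k""mte""r""t2i"']

No capturing groups, so `findall` returns the 1 full match string.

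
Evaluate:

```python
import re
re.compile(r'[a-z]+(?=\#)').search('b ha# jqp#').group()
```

The lookaround is zero-width — it requires the adjacent text to match without consuming it, so the asserted text isn't part of the match.
The match spans [2:4] → 'ha'.

'ha'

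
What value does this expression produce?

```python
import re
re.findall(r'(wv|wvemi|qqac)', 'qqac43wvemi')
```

['qqac', 'wv']

Alternation isn't longest-match — the leftmost alternative that fits at this position is chosen.
One capturing group, so `findall` returns just the captured substring from each match — 2 in all.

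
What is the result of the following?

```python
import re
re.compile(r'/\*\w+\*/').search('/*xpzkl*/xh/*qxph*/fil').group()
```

'/*xpzkl*/'

`search` walks the string left to right and returns the first match it finds.
The match spans [0:9] → '/*xpzkl*/'.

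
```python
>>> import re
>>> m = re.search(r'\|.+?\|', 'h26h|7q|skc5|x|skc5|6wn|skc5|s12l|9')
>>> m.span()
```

`re.search` scans for the first position where the pattern succeeds.
The match spans [4:8] → '|7q|'.

(4, 8)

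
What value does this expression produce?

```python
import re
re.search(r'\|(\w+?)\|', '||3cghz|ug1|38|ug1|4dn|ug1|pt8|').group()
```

'|3cghz|'

The match spans [1:8] → '|3cghz|'.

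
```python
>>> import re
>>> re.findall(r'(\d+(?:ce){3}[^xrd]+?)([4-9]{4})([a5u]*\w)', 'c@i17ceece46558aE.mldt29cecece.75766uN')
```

Pattern: one or more of a digit, then the literal 'ce' repeated 3 times, then one or more of any character except [xrd] (lazy) (captured); then exactly 4 of a character in [4-9] (captured); then zero or more of one of [a5u], then a word character (captured).
The `?` after the quantifier makes it lazy — it takes as little as possible before letting the rest of the pattern try.
Scanning left to right: at [22:36] match '29cecece.75766', groups = ('29cecece.', '7576', '6').
`findall` packs the 3 group values into a tuple for every match.

[('29cecece.', '7576', '6')]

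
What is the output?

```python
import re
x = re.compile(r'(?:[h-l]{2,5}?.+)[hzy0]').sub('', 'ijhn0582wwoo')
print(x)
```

Pattern: 2 to 5 of a character in [h-l] (lazy), then one or more of any character (non-capturing group); then one of [hzy0].
`sub` substitutes '' at each match site.

582wwoo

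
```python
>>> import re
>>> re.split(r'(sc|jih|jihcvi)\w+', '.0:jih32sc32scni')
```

Matches to split on: at [3:16] → 'jih32sc32scni'.
With a capturing group present, the delimiter's captured portion is kept in the result list.

['.0:', 'jih', '']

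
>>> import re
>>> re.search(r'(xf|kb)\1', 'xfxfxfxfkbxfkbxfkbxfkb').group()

A backreference is literal: `\1` must see the identical characters the first group matched.
`re.search` scans for the first position where the pattern succeeds.
The match spans [0:4] → 'xfxf'.
Captured: group 1 = 'xf'.

'xfxf'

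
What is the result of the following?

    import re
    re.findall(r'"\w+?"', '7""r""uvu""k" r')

Since nothing is captured, `findall` lists the 3 matched substrings directly.

['"r"', '"uvu"', '"k"']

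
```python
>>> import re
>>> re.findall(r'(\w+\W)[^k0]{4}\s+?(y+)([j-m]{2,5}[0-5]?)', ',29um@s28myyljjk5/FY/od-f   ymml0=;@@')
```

[('FY/', 'y', 'mml0')]

Pattern: one or more of a word character, then a non-word character (captured); then exactly 4 of any character except [k0], then one or more of whitespace (lazy); then one or more of a literal 'y' (captured); then 2 to 5 of a character in [j-m], then optionally a character in [0-5] (captured).
Matches: at [18:33] match 'FY/od-f   ymml0', groups = ('FY/', 'y', 'mml0').
With 3 capturing groups, `findall` returns a 3-tuple per match.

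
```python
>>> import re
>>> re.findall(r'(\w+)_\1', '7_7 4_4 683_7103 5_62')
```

['7', '4']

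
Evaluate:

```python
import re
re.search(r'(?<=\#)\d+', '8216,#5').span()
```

(6, 7)

The positive lookaround only admits positions where the adjacent text matches; those characters stay outside the span.
`re.search` scans for the first position where the pattern succeeds.
The match spans [6:7] → '5'.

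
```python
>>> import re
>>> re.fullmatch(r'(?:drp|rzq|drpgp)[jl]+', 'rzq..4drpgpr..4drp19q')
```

None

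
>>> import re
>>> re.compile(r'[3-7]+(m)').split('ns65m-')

['ns', 'm', '-']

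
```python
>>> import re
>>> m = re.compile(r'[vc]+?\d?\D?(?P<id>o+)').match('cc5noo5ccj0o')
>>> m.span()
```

(0, 6)

Pattern: one or more of one of [vc] (lazy); then optionally a digit, then optionally a non-digit; then one or more of a literal 'o' (captured as 'id').
With `match`, the pattern is implicitly anchored at the beginning.
The match spans [0:6] → 'cc5noo'.
Captured: group 1 = 'oo'.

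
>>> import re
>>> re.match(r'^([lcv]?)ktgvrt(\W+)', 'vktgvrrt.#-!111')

Pattern: anchored at the start of the string; then optionally one of [lcv] (captured); then the literal 'ktg', then the literal 'vrt'; then one or more of a non-word character (captured).
`re.match` only tries the pattern at the start of the string.
Here the string doesn't start with a match, so the call returns None.

None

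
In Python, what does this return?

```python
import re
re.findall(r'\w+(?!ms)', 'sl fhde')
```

['sl', 'fhde']

The negative lookaround is zero-width — it rules out positions where the adjacent text would match, without consuming anything.
Scanning left to right: at [0:2] → 'sl'; at [3:7] → 'fhde'.
`findall` yields the raw match text (2 of them) because the pattern has no groups.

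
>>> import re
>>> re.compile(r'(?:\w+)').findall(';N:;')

['N']

The pattern matches one or more of a word character (non-capturing group).
Walking the string: at [1:2] → 'N'.
No capturing groups, so `findall` returns the 1 full match string.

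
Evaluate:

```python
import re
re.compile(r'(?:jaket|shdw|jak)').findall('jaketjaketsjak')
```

Branches in `(...|...)` are attempted left-to-right; the first branch that allows the whole pattern to succeed is taken.
Matches: at [0:5] → 'jaket'; at [5:10] → 'jaket'; at [11:14] → 'jak'.
`findall` yields the raw match text (3 of them) because the pattern has no groups.

['jaket', 'jaket', 'jak']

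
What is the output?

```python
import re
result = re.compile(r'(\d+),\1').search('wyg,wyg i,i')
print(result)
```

The backreference `\1` re-matches whatever the first group consumed, character for character.
`re.search` tries every starting position until one works.
Here the pattern never matches, so the call returns None.

None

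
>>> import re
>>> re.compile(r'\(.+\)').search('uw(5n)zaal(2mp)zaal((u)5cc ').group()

'(5n)zaal(2mp)zaal((u)'

`search` walks the string left to right and returns the first match it finds.
The match spans [2:23] → '(5n)zaal(2mp)zaal((u)'.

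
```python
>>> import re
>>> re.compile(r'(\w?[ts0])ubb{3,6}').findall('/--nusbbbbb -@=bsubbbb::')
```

['bs']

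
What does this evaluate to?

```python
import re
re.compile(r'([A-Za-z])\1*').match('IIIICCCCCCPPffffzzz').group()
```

'IIII'

`\1` is not a pattern — it's the concrete string captured by group 1, re-applied verbatim.
`re.match` only tries the pattern at the start of the string.
The match spans [0:4] → 'IIII'.
Captured: group 1 = 'I'.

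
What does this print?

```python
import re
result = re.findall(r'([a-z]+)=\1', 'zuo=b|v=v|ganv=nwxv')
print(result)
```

`\1` is not a pattern — it's the concrete string captured by group 1, re-applied verbatim.
Walking the string: at [6:9] match 'v=v', group 1 = 'v'.
`findall` collects group 1 from the one match (1 total).

['v']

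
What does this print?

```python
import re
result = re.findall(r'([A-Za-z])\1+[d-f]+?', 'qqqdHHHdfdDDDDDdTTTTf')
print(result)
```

['q', 'H', 'D', 'T']

A backreference is literal: `\1` must see the identical characters the first group matched.
Scanning left to right: at [0:4] match 'qqqd', group 1 = 'q'; at [4:8] match 'HHHd', group 1 = 'H'; at [10:16] match 'DDDDDd', group 1 = 'D'; at [16:21] match 'TTTTf', group 1 = 'T'.
One capturing group, so `findall` returns just the captured substring from each match — 4 in all.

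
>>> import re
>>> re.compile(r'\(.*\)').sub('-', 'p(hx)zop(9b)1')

'p-1'

Matches: at [1:12] → '(hx)zop(9b)'.
Each match is replaced by '-'.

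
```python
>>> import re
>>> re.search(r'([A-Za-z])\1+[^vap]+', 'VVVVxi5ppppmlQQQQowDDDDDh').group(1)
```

The match spans [0:7] → 'VVVVxi5'.
Captured: group 1 = 'V'.

'V'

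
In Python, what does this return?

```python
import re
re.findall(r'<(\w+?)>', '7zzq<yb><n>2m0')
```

['yb', 'n']

With a single group, `findall` returns only what that group captured — 2 items.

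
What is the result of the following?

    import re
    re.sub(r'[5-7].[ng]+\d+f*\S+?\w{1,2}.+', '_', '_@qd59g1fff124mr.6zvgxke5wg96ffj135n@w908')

The pattern matches a character in [5-7], then any character, then one or more of one of [ng]; then one or more of a digit, then zero or more of the literal 'f'; then one or more of a non-whitespace character (lazy); then 1 to 2 of a word character, then one or more of any character.
Matches: at [4:41] → '59g1fff124mr.6zvgxke5wg96ffj135n@w908'.
Every occurrence is swapped for '_'.

'_@qd_'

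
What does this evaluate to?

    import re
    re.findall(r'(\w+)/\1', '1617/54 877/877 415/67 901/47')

['877']

`\1` has to match the exact text group 1 already captured.
One capturing group, so `findall` returns just the captured substring from the one match — 1 in all.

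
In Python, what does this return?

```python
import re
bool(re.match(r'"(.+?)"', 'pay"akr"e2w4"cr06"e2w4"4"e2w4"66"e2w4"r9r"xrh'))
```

False

With `match`, the pattern is implicitly anchored at the beginning.
Here the pattern fails at index 0, so the call returns None, and `bool(None)` is False.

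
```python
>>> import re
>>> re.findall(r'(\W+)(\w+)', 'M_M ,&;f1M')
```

[(' ,&;', 'f1M')]

With 2 capturing groups, `findall` returns a 2-tuple per match.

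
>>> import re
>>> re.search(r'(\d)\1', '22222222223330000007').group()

`\1` is not a pattern — it's the concrete string captured by group 1, re-applied verbatim.
Unlike `match`, `search` isn't anchored — it looks for the pattern anywhere in the string.
The match spans [0:2] → '22'.
Captured: group 1 = '2'.

'22'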